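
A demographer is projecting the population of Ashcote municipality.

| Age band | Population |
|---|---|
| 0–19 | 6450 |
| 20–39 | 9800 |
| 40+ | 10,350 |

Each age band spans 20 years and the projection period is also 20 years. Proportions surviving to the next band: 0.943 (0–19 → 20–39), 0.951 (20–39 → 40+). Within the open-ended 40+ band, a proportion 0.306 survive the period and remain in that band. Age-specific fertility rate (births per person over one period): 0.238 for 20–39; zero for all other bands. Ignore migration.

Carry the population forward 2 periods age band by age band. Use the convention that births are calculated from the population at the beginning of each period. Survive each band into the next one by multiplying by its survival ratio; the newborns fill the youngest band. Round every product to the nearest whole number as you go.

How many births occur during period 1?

2332

After projecting period 1:
Births: 9800 × 0.238 = 2332
20–39: 6450 × 0.943 = 6082
40+: 9800 × 0.951 + 10350 × 0.306 = 9320 + 3167 = 12487
End of period: [2332, 6082, 12487]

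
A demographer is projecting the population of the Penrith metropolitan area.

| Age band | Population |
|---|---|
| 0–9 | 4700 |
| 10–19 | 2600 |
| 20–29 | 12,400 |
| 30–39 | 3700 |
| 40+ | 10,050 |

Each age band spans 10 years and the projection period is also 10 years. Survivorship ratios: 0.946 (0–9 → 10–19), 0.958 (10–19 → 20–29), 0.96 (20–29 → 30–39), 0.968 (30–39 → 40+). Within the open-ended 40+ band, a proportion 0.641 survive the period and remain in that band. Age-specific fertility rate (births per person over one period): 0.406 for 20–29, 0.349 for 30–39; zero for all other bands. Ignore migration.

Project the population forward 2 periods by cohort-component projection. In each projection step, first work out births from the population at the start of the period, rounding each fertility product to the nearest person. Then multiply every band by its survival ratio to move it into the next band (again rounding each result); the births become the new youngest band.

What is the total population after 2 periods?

35746

(Bands numbered youngest = 1 to oldest = 5.)
Period 1.
Births: 12400 * 0.406 = 5034 ; 3700 * 0.349 = 1291 ⇒ total 6325
Band 2: 4700 * 0.946 = 4446
Band 3: 2600 * 0.958 = 2491
Band 4: 12400 * 0.96 = 11904
Band 5: 3700 * 0.968 + 10050 * 0.641 = 3582 + 6442 = 10024
End of period: [6325, 4446, 2491, 11904, 10024]
Period 2.
Births: 2491 * 0.406 = 1011 ; 11904 * 0.349 = 4154 ⇒ total 5165
Band 2: 6325 * 0.946 = 5983
Band 3: 4446 * 0.958 = 4259
Band 4: 2491 * 0.96 = 2391
Band 5: 11904 * 0.968 + 10024 * 0.641 = 11523 + 6425 = 17948
End of period: [5165, 5983, 4259, 2391, 17948]
Total after period 2: 5165 + 5983 + 4259 + 2391 + 17948 = 35746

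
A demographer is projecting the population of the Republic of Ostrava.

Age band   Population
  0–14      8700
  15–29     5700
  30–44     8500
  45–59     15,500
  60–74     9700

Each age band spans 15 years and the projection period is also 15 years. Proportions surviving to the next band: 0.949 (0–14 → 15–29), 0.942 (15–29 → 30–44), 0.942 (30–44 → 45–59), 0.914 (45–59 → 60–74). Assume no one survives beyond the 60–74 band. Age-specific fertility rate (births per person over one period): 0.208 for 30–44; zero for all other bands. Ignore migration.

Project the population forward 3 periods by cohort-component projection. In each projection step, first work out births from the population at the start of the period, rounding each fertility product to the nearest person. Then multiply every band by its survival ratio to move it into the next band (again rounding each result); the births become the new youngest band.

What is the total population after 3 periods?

16208

— Period 1 —
Births: 8500 × 0.208 = 1768
15–29: 8700 × 0.949 = 8256
30–44: 5700 × 0.942 = 5369
45–59: 8500 × 0.942 = 8007
60–74: 15500 × 0.914 = 14167
→ [1768, 8256, 5369, 8007, 14167]
— Period 2 —
Births: 5369 × 0.208 = 1117
15–29: 1768 × 0.949 = 1678
30–44: 8256 × 0.942 = 7777
45–59: 5369 × 0.942 = 5058
60–74: 8007 × 0.914 = 7318
→ [1117, 1678, 7777, 5058, 7318]
— Period 3 —
Births: 7777 × 0.208 = 1618
15–29: 1117 × 0.949 = 1060
30–44: 1678 × 0.942 = 1581
45–59: 7777 × 0.942 = 7326
60–74: 5058 × 0.914 = 4623
→ [1618, 1060, 1581, 7326, 4623]
Total after period 3: 1618 + 1060 + 1581 + 7326 + 4623 = 16208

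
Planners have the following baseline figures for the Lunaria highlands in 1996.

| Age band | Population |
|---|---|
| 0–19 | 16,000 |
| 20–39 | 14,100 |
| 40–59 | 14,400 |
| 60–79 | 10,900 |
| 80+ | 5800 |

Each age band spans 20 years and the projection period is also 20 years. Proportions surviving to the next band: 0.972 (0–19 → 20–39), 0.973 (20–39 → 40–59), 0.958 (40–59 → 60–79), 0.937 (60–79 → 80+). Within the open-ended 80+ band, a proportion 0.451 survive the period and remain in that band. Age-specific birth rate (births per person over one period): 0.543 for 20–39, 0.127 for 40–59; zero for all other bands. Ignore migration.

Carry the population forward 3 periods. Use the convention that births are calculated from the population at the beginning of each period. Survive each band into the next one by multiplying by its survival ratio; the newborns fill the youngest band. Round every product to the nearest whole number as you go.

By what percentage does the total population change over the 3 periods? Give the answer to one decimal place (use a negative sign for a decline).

Period 1:
Births: 14100 * 0.543 = 7656 ; 14400 * 0.127 = 1829 ⇒ total 9485
20–39: 16000 * 0.972 = 15552
40–59: 14100 * 0.973 = 13719
60–79: 14400 * 0.958 = 13795
80+: 10900 * 0.937 + 5800 * 0.451 = 10213 + 2616 = 12829
→ [9485, 15552, 13719, 13795, 12829]
Period 2:
Births: 15552 * 0.543 = 8445 ; 13719 * 0.127 = 1742 ⇒ total 10187
20–39: 9485 * 0.972 = 9219
40–59: 15552 * 0.973 = 15132
60–79: 13719 * 0.958 = 13143
80+: 13795 * 0.937 + 12829 * 0.451 = 12926 + 5786 = 18712
→ [10187, 9219, 15132, 13143, 18712]
Period 3:
Births: 9219 * 0.543 = 5006 ; 15132 * 0.127 = 1922 ⇒ total 6928
20–39: 10187 * 0.972 = 9902
40–59: 9219 * 0.973 = 8970
60–79: 15132 * 0.958 = 14496
80+: 13143 * 0.937 + 18712 * 0.451 = 12315 + 8439 = 20754
→ [6928, 9902, 8970, 14496, 20754]
Total: 61200 → 61050; change = -150; percentage change = -0.2%

-0.2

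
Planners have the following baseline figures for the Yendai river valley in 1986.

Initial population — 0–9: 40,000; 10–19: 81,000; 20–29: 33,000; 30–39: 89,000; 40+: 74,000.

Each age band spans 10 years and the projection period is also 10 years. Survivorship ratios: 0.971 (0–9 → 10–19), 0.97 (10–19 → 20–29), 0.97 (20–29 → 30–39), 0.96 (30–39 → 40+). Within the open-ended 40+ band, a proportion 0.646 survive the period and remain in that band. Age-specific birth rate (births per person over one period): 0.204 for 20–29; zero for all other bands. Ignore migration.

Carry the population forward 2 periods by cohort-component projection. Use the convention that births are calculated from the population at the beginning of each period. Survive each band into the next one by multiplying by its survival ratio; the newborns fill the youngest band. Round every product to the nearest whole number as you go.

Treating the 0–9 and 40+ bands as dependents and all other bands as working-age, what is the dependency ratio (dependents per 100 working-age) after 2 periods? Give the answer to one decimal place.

110.3

Call the groups 1 to 5, youngest first.
— Period 1 —
Births: 33000 * 0.204 = 6732
Group 2: 40000 * 0.971 = 38840
Group 3: 81000 * 0.97 = 78570
Group 4: 33000 * 0.97 = 32010
Group 5: 89000 * 0.96 + 74000 * 0.646 = 85440 + 47804 = 133244
Population now: 0–9=6732, 10–19=38840, 20–29=78570, 30–39=32010, 40+=133244
— Period 2 —
Births: 78570 * 0.204 = 16028
Group 2: 6732 * 0.971 = 6537
Group 3: 38840 * 0.97 = 37675
Group 4: 78570 * 0.97 = 76213
Group 5: 32010 * 0.96 + 133244 * 0.646 = 30730 + 86076 = 116806
Population now: 0–9=16028, 10–19=6537, 20–29=37675, 30–39=76213, 40+=116806
Dependents (band 0–9 + band 40+) = 16028 + 116806 = 132834; working-age = 120425; ratio = 132834/120425 × 100 = 110.3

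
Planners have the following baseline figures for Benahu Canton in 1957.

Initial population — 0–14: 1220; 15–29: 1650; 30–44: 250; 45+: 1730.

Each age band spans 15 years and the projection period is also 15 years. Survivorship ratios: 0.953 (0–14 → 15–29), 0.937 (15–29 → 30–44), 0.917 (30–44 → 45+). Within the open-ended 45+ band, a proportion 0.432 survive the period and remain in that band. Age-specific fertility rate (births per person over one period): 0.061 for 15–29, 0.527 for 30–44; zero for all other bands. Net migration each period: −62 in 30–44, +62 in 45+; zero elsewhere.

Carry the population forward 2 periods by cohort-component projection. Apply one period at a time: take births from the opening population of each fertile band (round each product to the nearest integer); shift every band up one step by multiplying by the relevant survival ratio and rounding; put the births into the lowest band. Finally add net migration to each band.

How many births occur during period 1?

233

Period 1.
Births: 1650 × 0.061 = 101, 250 × 0.527 = 132 → total 233
15–29: 1220 × 0.953 = 1163
30–44: 1650 × 0.937 = 1546
45+: 250 × 0.917 + 1730 × 0.432 = 229 + 747 = 976
Net migration: 30–44 − 62 → 1484; 45+ + 62 → 1038
Giving 233 / 1163 / 1484 / 1038.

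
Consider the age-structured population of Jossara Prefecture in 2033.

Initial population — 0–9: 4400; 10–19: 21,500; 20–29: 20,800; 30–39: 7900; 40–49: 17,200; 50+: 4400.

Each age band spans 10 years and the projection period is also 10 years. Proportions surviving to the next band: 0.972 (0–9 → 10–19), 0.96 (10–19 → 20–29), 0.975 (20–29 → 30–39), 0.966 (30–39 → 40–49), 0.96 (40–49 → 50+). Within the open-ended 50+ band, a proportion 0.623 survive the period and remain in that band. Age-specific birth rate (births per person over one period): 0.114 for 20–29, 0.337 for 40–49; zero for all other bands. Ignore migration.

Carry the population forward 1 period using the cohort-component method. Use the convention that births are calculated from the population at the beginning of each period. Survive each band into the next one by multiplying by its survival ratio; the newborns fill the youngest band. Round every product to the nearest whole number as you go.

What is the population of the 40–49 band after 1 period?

7631

Let group 1 be 0–9 through group 6 = 50+.
— Period 1 —
Births: 20800 × 0.114 = 2371, 17200 × 0.337 = 5796 ⇒ total 8167
Group 2: 4400 × 0.972 = 4277
Group 3: 21500 × 0.96 = 20640
Group 4: 20800 × 0.975 = 20280
Group 5: 7900 × 0.966 = 7631
Group 6: 17200 × 0.96 + 4400 × 0.623 = 16512 + 2741 = 19253
End of period: [8167, 4277, 20640, 20280, 7631, 19253]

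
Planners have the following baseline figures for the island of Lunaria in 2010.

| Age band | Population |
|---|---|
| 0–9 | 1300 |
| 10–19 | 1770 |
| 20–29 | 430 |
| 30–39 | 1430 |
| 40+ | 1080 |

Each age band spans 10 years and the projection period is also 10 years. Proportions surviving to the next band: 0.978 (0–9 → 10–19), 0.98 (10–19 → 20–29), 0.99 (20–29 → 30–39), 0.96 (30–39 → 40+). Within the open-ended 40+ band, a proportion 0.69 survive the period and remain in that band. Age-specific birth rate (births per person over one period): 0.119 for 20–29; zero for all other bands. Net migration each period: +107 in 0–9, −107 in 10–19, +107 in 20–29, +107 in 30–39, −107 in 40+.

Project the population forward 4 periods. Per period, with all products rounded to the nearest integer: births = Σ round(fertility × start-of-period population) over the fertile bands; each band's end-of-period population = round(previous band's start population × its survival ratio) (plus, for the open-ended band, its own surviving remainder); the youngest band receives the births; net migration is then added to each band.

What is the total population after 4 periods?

4083

Let band 1 be 0–9 through band 5 = 40+.
[period 1]
Births: 430 × 0.119 = 51
Band 2: 1300 × 0.978 = 1271
Band 3: 1770 × 0.98 = 1735
Band 4: 430 × 0.99 = 426
Band 5: 1430 × 0.96 + 1080 × 0.69 = 1373 + 745 = 2118
Net migration: Band 1 + 107 → 158; Band 2 − 107 → 1164; Band 3 + 107 → 1842; Band 4 + 107 → 533; Band 5 − 107 → 2011
End of period: [158, 1164, 1842, 533, 2011]
[period 2]
Births: 1842 × 0.119 = 219
Band 2: 158 × 0.978 = 155
Band 3: 1164 × 0.98 = 1141
Band 4: 1842 × 0.99 = 1824
Band 5: 533 × 0.96 + 2011 × 0.69 = 512 + 1388 = 1900
Net migration: Band 1 + 107 → 326; Band 2 − 107 → 48; Band 3 + 107 → 1248; Band 4 + 107 → 1931; Band 5 − 107 → 1793
End of period: [326, 48, 1248, 1931, 1793]
[period 3]
Births: 1248 × 0.119 = 149
Band 2: 326 × 0.978 = 319
Band 3: 48 × 0.98 = 47
Band 4: 1248 × 0.99 = 1236
Band 5: 1931 × 0.96 + 1793 × 0.69 = 1854 + 1237 = 3091
Net migration: Band 1 + 107 → 256; Band 2 − 107 → 212; Band 3 + 107 → 154; Band 4 + 107 → 1343; Band 5 − 107 → 2984
End of period: [256, 212, 154, 1343, 2984]
[period 4]
Births: 154 × 0.119 = 18
Band 2: 256 × 0.978 = 250
Band 3: 212 × 0.98 = 208
Band 4: 154 × 0.99 = 152
Band 5: 1343 × 0.96 + 2984 × 0.69 = 1289 + 2059 = 3348
Net migration: Band 1 + 107 → 125; Band 2 − 107 → 143; Band 3 + 107 → 315; Band 4 + 107 → 259; Band 5 − 107 → 3241
End of period: [125, 143, 315, 259, 3241]
Total after period 4: 125 + 143 + 315 + 259 + 3241 = 4083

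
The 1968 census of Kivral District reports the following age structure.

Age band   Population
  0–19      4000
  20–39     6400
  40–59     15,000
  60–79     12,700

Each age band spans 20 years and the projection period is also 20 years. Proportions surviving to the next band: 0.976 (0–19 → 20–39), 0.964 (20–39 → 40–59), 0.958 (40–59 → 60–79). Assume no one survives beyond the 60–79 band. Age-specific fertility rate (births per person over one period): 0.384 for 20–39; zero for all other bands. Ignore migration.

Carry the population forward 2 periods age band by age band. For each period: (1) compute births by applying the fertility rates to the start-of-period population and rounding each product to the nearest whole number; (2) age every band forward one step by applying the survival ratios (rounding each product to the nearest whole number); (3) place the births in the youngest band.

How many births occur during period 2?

1499

[period 1]
Births: 6400 × 0.384 = 2458
20–39: 4000 × 0.976 = 3904
40–59: 6400 × 0.964 = 6170
60–79: 15000 × 0.958 = 14370
Giving 2458 / 3904 / 6170 / 14370.
[period 2]
Births: 3904 × 0.384 = 1499
20–39: 2458 × 0.976 = 2399
40–59: 3904 × 0.964 = 3763
60–79: 6170 × 0.958 = 5911
Giving 1499 / 2399 / 3763 / 5911.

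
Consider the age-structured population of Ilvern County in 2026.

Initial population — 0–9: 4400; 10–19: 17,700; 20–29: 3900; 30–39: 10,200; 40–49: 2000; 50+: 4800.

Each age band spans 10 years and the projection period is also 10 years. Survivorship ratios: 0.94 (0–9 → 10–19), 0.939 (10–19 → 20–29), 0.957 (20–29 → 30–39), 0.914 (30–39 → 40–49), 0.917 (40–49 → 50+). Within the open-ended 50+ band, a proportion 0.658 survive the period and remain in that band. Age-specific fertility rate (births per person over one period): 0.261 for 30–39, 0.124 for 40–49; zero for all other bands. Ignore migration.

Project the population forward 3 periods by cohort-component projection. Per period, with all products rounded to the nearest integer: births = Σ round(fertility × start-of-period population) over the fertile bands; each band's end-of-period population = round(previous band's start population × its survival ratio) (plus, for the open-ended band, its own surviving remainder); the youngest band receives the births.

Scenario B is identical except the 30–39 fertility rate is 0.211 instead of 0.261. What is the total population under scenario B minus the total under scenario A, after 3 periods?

Numbering the bands 1..6 from youngest to oldest:
Period 1.
Births: 10200 × 0.261 = 2662  |  2000 × 0.124 = 248 → 2910
Band 2: 4400 × 0.94 = 4136
Band 3: 17700 × 0.939 = 16620
Band 4: 3900 × 0.957 = 3732
Band 5: 10200 × 0.914 = 9323
Band 6: 2000 × 0.917 + 4800 × 0.658 = 1834 + 3158 = 4992
End of period: [2910, 4136, 16620, 3732, 9323, 4992]
Period 2.
Births: 3732 × 0.261 = 974  |  9323 × 0.124 = 1156 → 2130
Band 2: 2910 × 0.94 = 2735
Band 3: 4136 × 0.939 = 3884
Band 4: 16620 × 0.957 = 15905
Band 5: 3732 × 0.914 = 3411
Band 6: 9323 × 0.917 + 4992 × 0.658 = 8549 + 3285 = 11834
End of period: [2130, 2735, 3884, 15905, 3411, 11834]
Period 3.
Births: 15905 × 0.261 = 4151  |  3411 × 0.124 = 423 → 4574
Band 2: 2130 × 0.94 = 2002
Band 3: 2735 × 0.939 = 2568
Band 4: 3884 × 0.957 = 3717
Band 5: 15905 × 0.914 = 14537
Band 6: 3411 × 0.917 + 11834 × 0.658 = 3128 + 7787 = 10915
End of period: [4574, 2002, 2568, 3717, 14537, 10915]
Scenario A total after 3 periods: 38313
Scenario B projection —
Period 1.
Births: 10200 × 0.211 = 2152  |  2000 × 0.124 = 248 → 2400
Band 2: 4400 × 0.94 = 4136
Band 3: 17700 × 0.939 = 16620
Band 4: 3900 × 0.957 = 3732
Band 5: 10200 × 0.914 = 9323
Band 6: 2000 × 0.917 + 4800 × 0.658 = 1834 + 3158 = 4992
End of period: [2400, 4136, 16620, 3732, 9323, 4992]
Period 2.
Births: 3732 × 0.211 = 787  |  9323 × 0.124 = 1156 → 1943
Band 2: 2400 × 0.94 = 2256
Band 3: 4136 × 0.939 = 3884
Band 4: 16620 × 0.957 = 15905
Band 5: 3732 × 0.914 = 3411
Band 6: 9323 × 0.917 + 4992 × 0.658 = 8549 + 3285 = 11834
End of period: [1943, 2256, 3884, 15905, 3411, 11834]
Period 3.
Births: 15905 × 0.211 = 3356  |  3411 × 0.124 = 423 → 3779
Band 2: 1943 × 0.94 = 1826
Band 3: 2256 × 0.939 = 2118
Band 4: 3884 × 0.957 = 3717
Band 5: 15905 × 0.914 = 14537
Band 6: 3411 × 0.917 + 11834 × 0.658 = 3128 + 7787 = 10915
End of period: [3779, 1826, 2118, 3717, 14537, 10915]
Scenario B total after 3 periods: 36892
Difference B − A = 36892 − 38313 = -1421

-1421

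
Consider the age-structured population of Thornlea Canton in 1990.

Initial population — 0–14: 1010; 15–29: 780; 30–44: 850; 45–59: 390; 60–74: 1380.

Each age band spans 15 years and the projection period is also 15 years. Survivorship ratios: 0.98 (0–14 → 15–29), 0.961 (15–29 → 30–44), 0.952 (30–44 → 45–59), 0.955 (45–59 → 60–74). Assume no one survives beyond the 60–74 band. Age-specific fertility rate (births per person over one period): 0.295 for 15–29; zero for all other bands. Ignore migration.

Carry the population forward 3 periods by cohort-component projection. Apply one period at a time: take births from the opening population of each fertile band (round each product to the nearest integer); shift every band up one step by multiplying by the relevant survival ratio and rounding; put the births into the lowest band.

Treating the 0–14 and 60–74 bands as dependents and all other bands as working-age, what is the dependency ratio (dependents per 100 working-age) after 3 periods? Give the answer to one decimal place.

53.2

Period 1:
Births: 780 × 0.295 = 230
15–29: 1010 × 0.98 = 990
30–44: 780 × 0.961 = 750
45–59: 850 × 0.952 = 809
60–74: 390 × 0.955 = 372
End of period: [230, 990, 750, 809, 372]
Period 2:
Births: 990 × 0.295 = 292
15–29: 230 × 0.98 = 225
30–44: 990 × 0.961 = 951
45–59: 750 × 0.952 = 714
60–74: 809 × 0.955 = 773
End of period: [292, 225, 951, 714, 773]
Period 3:
Births: 225 × 0.295 = 66
15–29: 292 × 0.98 = 286
30–44: 225 × 0.961 = 216
45–59: 951 × 0.952 = 905
60–74: 714 × 0.955 = 682
End of period: [66, 286, 216, 905, 682]
Dependents (band 0–14 + band 60–74) = 66 + 682 = 748; working-age = 1407; ratio = 748/1407 × 100 = 53.2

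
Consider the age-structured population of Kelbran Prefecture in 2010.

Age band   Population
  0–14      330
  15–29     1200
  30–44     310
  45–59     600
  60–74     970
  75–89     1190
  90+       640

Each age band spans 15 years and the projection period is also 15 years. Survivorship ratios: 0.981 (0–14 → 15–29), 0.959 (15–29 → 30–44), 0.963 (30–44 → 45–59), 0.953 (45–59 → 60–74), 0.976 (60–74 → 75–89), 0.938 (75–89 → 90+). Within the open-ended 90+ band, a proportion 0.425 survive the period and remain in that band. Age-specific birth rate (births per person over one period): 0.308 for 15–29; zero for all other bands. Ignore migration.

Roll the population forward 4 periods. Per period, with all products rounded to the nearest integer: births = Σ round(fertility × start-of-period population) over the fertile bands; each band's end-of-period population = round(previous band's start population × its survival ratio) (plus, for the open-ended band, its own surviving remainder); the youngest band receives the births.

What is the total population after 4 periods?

Period 1:
Births: 1200 × 0.308 = 370
15–29: 330 × 0.981 = 324
30–44: 1200 × 0.959 = 1151
45–59: 310 × 0.963 = 299
60–74: 600 × 0.953 = 572
75–89: 970 × 0.976 = 947
90+: 1190 × 0.938 + 640 × 0.425 = 1116 + 272 = 1388
→ [370, 324, 1151, 299, 572, 947, 1388]
Period 2:
Births: 324 × 0.308 = 100
15–29: 370 × 0.981 = 363
30–44: 324 × 0.959 = 311
45–59: 1151 × 0.963 = 1108
60–74: 299 × 0.953 = 285
75–89: 572 × 0.976 = 558
90+: 947 × 0.938 + 1388 × 0.425 = 888 + 590 = 1478
→ [100, 363, 311, 1108, 285, 558, 1478]
Period 3:
Births: 363 × 0.308 = 112
15–29: 100 × 0.981 = 98
30–44: 363 × 0.959 = 348
45–59: 311 × 0.963 = 299
60–74: 1108 × 0.953 = 1056
75–89: 285 × 0.976 = 278
90+: 558 × 0.938 + 1478 × 0.425 = 523 + 628 = 1151
→ [112, 98, 348, 299, 1056, 278, 1151]
Period 4:
Births: 98 × 0.308 = 30
15–29: 112 × 0.981 = 110
30–44: 98 × 0.959 = 94
45–59: 348 × 0.963 = 335
60–74: 299 × 0.953 = 285
75–89: 1056 × 0.976 = 1031
90+: 278 × 0.938 + 1151 × 0.425 = 261 + 489 = 750
→ [30, 110, 94, 335, 285, 1031, 750]
Total after period 4: 30 + 110 + 94 + 335 + 285 + 1031 + 750 = 2635

2635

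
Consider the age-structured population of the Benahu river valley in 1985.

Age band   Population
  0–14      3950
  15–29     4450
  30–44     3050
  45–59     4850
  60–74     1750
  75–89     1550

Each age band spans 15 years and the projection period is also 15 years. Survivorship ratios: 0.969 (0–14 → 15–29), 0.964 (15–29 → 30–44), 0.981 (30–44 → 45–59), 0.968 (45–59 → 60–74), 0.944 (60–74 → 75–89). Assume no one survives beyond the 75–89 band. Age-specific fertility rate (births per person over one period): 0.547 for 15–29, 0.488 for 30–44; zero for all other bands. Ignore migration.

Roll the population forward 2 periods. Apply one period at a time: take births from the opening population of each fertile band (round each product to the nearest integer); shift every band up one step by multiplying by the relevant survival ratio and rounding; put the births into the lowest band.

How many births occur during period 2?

Period 1.
Births: 4450 × 0.547 = 2434 ; 3050 × 0.488 = 1488 — total 3922
15–29: 3950 × 0.969 = 3828
30–44: 4450 × 0.964 = 4290
45–59: 3050 × 0.981 = 2992
60–74: 4850 × 0.968 = 4695
75–89: 1750 × 0.944 = 1652
→ [3922, 3828, 4290, 2992, 4695, 1652]
Period 2.
Births: 3828 × 0.547 = 2094 ; 4290 × 0.488 = 2094 — total 4188
15–29: 3922 × 0.969 = 3800
30–44: 3828 × 0.964 = 3690
45–59: 4290 × 0.981 = 4208
60–74: 2992 × 0.968 = 2896
75–89: 4695 × 0.944 = 4432
→ [4188, 3800, 3690, 4208, 2896, 4432]

4188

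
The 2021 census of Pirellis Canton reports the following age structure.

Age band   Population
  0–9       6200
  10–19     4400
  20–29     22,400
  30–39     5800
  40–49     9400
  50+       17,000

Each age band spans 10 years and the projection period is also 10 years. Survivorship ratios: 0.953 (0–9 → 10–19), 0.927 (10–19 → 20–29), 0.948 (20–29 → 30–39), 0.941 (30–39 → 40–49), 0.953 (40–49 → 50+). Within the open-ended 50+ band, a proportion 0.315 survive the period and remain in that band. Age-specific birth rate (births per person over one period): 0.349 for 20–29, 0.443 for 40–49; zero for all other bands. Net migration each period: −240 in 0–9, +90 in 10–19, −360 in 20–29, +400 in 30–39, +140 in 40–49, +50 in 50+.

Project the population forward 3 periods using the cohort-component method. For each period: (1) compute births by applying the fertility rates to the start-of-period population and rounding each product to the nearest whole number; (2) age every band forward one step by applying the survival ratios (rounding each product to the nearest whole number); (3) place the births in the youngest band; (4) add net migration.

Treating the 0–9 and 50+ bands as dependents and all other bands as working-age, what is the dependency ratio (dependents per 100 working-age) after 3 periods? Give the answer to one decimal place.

— Period 1 —
Births: 22400 × 0.349 = 7818 ; 9400 × 0.443 = 4164 — total 11982
10–19: 6200 × 0.953 = 5909
20–29: 4400 × 0.927 = 4079
30–39: 22400 × 0.948 = 21235
40–49: 5800 × 0.941 = 5458
50+: 9400 × 0.953 + 17000 × 0.315 = 8958 + 5355 = 14313
Net migration: 0–9 − 240 → 11742; 10–19 + 90 → 5999; 20–29 − 360 → 3719; 30–39 + 400 → 21635; 40–49 + 140 → 5598; 50+ + 50 → 14363
→ [11742, 5999, 3719, 21635, 5598, 14363]
— Period 2 —
Births: 3719 × 0.349 = 1298 ; 5598 × 0.443 = 2480 — total 3778
10–19: 11742 × 0.953 = 11190
20–29: 5999 × 0.927 = 5561
30–39: 3719 × 0.948 = 3526
40–49: 21635 × 0.941 = 20359
50+: 5598 × 0.953 + 14363 × 0.315 = 5335 + 4524 = 9859
Net migration: 0–9 − 240 → 3538; 10–19 + 90 → 11280; 20–29 − 360 → 5201; 30–39 + 400 → 3926; 40–49 + 140 → 20499; 50+ + 50 → 9909
→ [3538, 11280, 5201, 3926, 20499, 9909]
— Period 3 —
Births: 5201 × 0.349 = 1815 ; 20499 × 0.443 = 9081 — total 10896
10–19: 3538 × 0.953 = 3372
20–29: 11280 × 0.927 = 10457
30–39: 5201 × 0.948 = 4931
40–49: 3926 × 0.941 = 3694
50+: 20499 × 0.953 + 9909 × 0.315 = 19536 + 3121 = 22657
Net migration: 0–9 − 240 → 10656; 10–19 + 90 → 3462; 20–29 − 360 → 10097; 30–39 + 400 → 5331; 40–49 + 140 → 3834; 50+ + 50 → 22707
→ [10656, 3462, 10097, 5331, 3834, 22707]
Dependents (band 0–9 + band 50+) = 10656 + 22707 = 33363; working-age = 22724; ratio = 33363/22724 × 100 = 146.8

146.8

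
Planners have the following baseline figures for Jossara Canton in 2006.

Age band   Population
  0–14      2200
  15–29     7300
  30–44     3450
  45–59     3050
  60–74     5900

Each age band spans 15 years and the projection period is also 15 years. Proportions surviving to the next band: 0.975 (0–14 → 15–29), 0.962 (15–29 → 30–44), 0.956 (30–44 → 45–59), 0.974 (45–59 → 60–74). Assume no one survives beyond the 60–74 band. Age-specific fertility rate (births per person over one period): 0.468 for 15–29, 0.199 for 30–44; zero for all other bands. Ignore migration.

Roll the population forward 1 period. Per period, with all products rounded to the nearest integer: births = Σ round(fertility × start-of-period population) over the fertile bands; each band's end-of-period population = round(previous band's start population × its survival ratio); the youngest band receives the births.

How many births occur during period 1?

4103

(Groups numbered youngest = 1 to oldest = 5.)
Period 1:
Births: 7300 × 0.468 = 3416  |  3450 × 0.199 = 687 — total 4103
Group 2: 2200 × 0.975 = 2145
Group 3: 7300 × 0.962 = 7023
Group 4: 3450 × 0.956 = 3298
Group 5: 3050 × 0.974 = 2971
→ [4103, 2145, 7023, 3298, 2971]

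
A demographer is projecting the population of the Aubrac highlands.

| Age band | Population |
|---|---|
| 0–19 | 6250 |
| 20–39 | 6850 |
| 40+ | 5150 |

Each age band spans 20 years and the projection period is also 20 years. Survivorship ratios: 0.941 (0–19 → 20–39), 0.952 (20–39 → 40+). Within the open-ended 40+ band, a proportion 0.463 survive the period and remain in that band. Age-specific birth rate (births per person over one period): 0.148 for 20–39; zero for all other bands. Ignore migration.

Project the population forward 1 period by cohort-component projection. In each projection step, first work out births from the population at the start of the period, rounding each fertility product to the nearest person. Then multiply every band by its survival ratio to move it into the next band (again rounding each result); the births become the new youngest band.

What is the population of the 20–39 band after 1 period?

5881

[period 1]
Births: 6850 × 0.148 = 1014
20–39: 6250 × 0.941 = 5881
40+: 6850 × 0.952 + 5150 × 0.463 = 6521 + 2384 = 8905
→ [1014, 5881, 8905]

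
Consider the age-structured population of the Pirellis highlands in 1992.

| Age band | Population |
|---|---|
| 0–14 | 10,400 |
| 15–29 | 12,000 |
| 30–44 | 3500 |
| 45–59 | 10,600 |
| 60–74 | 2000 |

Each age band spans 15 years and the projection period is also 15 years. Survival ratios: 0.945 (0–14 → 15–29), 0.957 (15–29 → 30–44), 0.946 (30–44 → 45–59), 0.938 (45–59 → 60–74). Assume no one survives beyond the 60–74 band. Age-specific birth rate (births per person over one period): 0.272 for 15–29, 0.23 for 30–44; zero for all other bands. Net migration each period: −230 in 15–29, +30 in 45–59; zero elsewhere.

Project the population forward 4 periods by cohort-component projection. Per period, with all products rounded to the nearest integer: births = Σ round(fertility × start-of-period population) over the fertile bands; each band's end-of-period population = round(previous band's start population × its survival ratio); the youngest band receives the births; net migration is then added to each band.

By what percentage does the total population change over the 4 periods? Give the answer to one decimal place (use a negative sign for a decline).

-46.0

[period 1]
Births: 12000 × 0.272 = 3264, 3500 × 0.23 = 805 ⇒ total 4069
15–29: 10400 × 0.945 = 9828
30–44: 12000 × 0.957 = 11484
45–59: 3500 × 0.946 = 3311
60–74: 10600 × 0.938 = 9943
Net migration: 15–29 − 230 → 9598; 45–59 + 30 → 3341
→ [4069, 9598, 11484, 3341, 9943]
[period 2]
Births: 9598 × 0.272 = 2611, 11484 × 0.23 = 2641 ⇒ total 5252
15–29: 4069 × 0.945 = 3845
30–44: 9598 × 0.957 = 9185
45–59: 11484 × 0.946 = 10864
60–74: 3341 × 0.938 = 3134
Net migration: 15–29 − 230 → 3615; 45–59 + 30 → 10894
→ [5252, 3615, 9185, 10894, 3134]
[period 3]
Births: 3615 × 0.272 = 983, 9185 × 0.23 = 2113 ⇒ total 3096
15–29: 5252 × 0.945 = 4963
30–44: 3615 × 0.957 = 3460
45–59: 9185 × 0.946 = 8689
60–74: 10894 × 0.938 = 10219
Net migration: 15–29 − 230 → 4733; 45–59 + 30 → 8719
→ [3096, 4733, 3460, 8719, 10219]
[period 4]
Births: 4733 × 0.272 = 1287, 3460 × 0.23 = 796 ⇒ total 2083
15–29: 3096 × 0.945 = 2926
30–44: 4733 × 0.957 = 4529
45–59: 3460 × 0.946 = 3273
60–74: 8719 × 0.938 = 8178
Net migration: 15–29 − 230 → 2696; 45–59 + 30 → 3303
→ [2083, 2696, 4529, 3303, 8178]
Total: 38500 → 20789; change = -17711; percentage change = -46.0%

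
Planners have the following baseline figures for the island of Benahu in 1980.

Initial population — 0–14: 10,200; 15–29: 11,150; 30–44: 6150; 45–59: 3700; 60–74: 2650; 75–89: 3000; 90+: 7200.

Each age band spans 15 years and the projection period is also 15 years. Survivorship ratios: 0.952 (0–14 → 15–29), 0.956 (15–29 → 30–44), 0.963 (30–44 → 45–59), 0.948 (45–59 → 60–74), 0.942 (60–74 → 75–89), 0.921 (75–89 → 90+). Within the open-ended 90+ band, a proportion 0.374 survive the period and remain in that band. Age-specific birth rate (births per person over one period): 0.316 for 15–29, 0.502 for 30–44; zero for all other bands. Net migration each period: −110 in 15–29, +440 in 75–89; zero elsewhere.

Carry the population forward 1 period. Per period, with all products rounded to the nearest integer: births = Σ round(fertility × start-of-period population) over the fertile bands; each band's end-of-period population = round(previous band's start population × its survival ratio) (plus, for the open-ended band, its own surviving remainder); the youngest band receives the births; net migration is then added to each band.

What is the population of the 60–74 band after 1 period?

3508

Period 1:
Births: 11150 × 0.316 = 3523  |  6150 × 0.502 = 3087 — total 6610
15–29: 10200 × 0.952 = 9710
30–44: 11150 × 0.956 = 10659
45–59: 6150 × 0.963 = 5922
60–74: 3700 × 0.948 = 3508
75–89: 2650 × 0.942 = 2496
90+: 3000 × 0.921 + 7200 × 0.374 = 2763 + 2693 = 5456
Net migration: 15–29 − 110 → 9600; 75–89 + 440 → 2936
Population now: 0–14=6610, 15–29=9600, 30–44=10659, 45–59=5922, 60–74=3508, 75–89=2936, 90+=5456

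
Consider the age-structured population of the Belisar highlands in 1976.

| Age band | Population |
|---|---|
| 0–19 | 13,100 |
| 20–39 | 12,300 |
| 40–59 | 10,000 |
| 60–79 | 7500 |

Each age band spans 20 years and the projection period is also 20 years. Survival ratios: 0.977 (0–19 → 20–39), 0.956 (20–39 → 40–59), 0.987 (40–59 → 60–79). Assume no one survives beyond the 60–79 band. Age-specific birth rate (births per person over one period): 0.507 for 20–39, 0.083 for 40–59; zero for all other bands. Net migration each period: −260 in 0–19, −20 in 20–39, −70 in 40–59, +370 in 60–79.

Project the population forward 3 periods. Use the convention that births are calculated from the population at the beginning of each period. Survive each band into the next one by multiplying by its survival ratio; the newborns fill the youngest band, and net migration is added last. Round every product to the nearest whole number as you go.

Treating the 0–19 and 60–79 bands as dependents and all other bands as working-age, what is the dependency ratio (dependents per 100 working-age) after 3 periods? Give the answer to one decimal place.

124.1

Let band 1 be 0–19 through band 4 = 60–79.
— Period 1 —
Births: 12300 × 0.507 = 6236  |  10000 × 0.083 = 830 ⇒ total 7066
Band 2: 13100 × 0.977 = 12799
Band 3: 12300 × 0.956 = 11759
Band 4: 10000 × 0.987 = 9870
Net migration: Band 1 − 260 → 6806; Band 2 − 20 → 12779; Band 3 − 70 → 11689; Band 4 + 370 → 10240
End of period: [6806, 12779, 11689, 10240]
— Period 2 —
Births: 12779 × 0.507 = 6479  |  11689 × 0.083 = 970 ⇒ total 7449
Band 2: 6806 × 0.977 = 6649
Band 3: 12779 × 0.956 = 12217
Band 4: 11689 × 0.987 = 11537
Net migration: Band 1 − 260 → 7189; Band 2 − 20 → 6629; Band 3 − 70 → 12147; Band 4 + 370 → 11907
End of period: [7189, 6629, 12147, 11907]
— Period 3 —
Births: 6629 × 0.507 = 3361  |  12147 × 0.083 = 1008 ⇒ total 4369
Band 2: 7189 × 0.977 = 7024
Band 3: 6629 × 0.956 = 6337
Band 4: 12147 × 0.987 = 11989
Net migration: Band 1 − 260 → 4109; Band 2 − 20 → 7004; Band 3 − 70 → 6267; Band 4 + 370 → 12359
End of period: [4109, 7004, 6267, 12359]
Dependents (band 0–19 + band 60–79) = 4109 + 12359 = 16468; working-age = 13271; ratio = 16468/13271 × 100 = 124.1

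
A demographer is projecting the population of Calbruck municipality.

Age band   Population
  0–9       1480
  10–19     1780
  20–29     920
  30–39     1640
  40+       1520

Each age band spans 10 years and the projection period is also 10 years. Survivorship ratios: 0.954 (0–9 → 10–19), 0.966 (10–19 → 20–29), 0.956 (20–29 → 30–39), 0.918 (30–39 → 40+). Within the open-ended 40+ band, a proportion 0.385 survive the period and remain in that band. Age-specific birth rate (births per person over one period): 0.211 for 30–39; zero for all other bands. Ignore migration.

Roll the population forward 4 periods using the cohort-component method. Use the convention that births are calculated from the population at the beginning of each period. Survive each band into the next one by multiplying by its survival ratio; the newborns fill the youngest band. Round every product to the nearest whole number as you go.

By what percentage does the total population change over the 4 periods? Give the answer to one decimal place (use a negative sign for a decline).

-57.8

After projecting period 1:
Births: 1640 × 0.211 = 346
10–19: 1480 × 0.954 = 1412
20–29: 1780 × 0.966 = 1719
30–39: 920 × 0.956 = 880
40+: 1640 × 0.918 + 1520 × 0.385 = 1506 + 585 = 2091
→ [346, 1412, 1719, 880, 2091]
After projecting period 2:
Births: 880 × 0.211 = 186
10–19: 346 × 0.954 = 330
20–29: 1412 × 0.966 = 1364
30–39: 1719 × 0.956 = 1643
40+: 880 × 0.918 + 2091 × 0.385 = 808 + 805 = 1613
→ [186, 330, 1364, 1643, 1613]
After projecting period 3:
Births: 1643 × 0.211 = 347
10–19: 186 × 0.954 = 177
20–29: 330 × 0.966 = 319
30–39: 1364 × 0.956 = 1304
40+: 1643 × 0.918 + 1613 × 0.385 = 1508 + 621 = 2129
→ [347, 177, 319, 1304, 2129]
After projecting period 4:
Births: 1304 × 0.211 = 275
10–19: 347 × 0.954 = 331
20–29: 177 × 0.966 = 171
30–39: 319 × 0.956 = 305
40+: 1304 × 0.918 + 2129 × 0.385 = 1197 + 820 = 2017
→ [275, 331, 171, 305, 2017]
Total: 7340 → 3099; change = -4241; percentage change = -57.8%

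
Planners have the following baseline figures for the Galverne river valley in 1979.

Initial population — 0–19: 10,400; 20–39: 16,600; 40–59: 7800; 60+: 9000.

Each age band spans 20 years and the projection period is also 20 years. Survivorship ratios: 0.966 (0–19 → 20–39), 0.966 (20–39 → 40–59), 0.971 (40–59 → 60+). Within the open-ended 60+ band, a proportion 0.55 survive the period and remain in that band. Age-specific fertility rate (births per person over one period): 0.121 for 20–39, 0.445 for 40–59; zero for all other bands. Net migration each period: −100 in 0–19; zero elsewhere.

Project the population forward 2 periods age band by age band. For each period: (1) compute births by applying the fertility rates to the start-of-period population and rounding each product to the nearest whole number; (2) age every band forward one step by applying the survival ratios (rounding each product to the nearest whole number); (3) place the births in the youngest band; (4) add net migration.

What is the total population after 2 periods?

45612

(Groups numbered youngest = 1 to oldest = 4.)
After projecting period 1:
Births: 16600 × 0.121 = 2009 ; 7800 × 0.445 = 3471 → 5480
Group 2: 10400 × 0.966 = 10046
Group 3: 16600 × 0.966 = 16036
Group 4: 7800 × 0.971 + 9000 × 0.55 = 7574 + 4950 = 12524
Net migration: Group 1 − 100 → 5380
Population now: 0–19=5380, 20–39=10046, 40–59=16036, 60+=12524
After projecting period 2:
Births: 10046 × 0.121 = 1216 ; 16036 × 0.445 = 7136 → 8352
Group 2: 5380 × 0.966 = 5197
Group 3: 10046 × 0.966 = 9704
Group 4: 16036 × 0.971 + 12524 × 0.55 = 15571 + 6888 = 22459
Net migration: Group 1 − 100 → 8252
Population now: 0–19=8252, 20–39=5197, 40–59=9704, 60+=22459
Total after period 2: 8252 + 5197 + 9704 + 22459 = 45612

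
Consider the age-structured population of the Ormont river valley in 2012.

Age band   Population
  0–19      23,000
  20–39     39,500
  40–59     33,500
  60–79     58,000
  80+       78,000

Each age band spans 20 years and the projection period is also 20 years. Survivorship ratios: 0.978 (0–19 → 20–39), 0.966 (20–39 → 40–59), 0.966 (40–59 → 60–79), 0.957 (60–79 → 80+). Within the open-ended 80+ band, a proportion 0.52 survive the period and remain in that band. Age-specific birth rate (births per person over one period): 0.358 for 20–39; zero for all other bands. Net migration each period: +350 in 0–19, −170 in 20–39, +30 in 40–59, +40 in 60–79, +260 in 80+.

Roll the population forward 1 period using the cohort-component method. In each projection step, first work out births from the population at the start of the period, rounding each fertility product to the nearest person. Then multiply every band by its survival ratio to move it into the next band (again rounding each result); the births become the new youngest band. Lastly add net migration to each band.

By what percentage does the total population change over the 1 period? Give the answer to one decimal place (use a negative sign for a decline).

— Period 1 —
Births: 39500 × 0.358 = 14141
20–39: 23000 × 0.978 = 22494
40–59: 39500 × 0.966 = 38157
60–79: 33500 × 0.966 = 32361
80+: 58000 × 0.957 + 78000 × 0.52 = 55506 + 40560 = 96066
Net migration: 0–19 + 350 → 14491; 20–39 − 170 → 22324; 40–59 + 30 → 38187; 60–79 + 40 → 32401; 80+ + 260 → 96326
End of period: [14491, 22324, 38187, 32401, 96326]
Total: 232000 → 203729; change = -28271; percentage change = -12.2%

-12.2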